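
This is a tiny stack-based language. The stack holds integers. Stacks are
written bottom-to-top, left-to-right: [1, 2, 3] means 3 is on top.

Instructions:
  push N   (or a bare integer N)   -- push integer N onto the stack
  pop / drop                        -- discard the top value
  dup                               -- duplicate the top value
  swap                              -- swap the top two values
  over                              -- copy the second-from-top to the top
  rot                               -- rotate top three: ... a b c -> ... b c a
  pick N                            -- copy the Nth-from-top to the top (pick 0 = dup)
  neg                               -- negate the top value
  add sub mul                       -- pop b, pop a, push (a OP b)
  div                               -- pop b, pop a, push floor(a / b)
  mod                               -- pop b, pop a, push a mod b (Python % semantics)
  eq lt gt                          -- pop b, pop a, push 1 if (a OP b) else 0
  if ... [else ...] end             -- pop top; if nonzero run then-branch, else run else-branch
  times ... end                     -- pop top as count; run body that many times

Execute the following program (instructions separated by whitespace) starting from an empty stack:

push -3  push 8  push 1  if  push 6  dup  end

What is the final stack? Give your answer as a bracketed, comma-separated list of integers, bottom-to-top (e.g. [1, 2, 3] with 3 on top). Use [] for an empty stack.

Answer: [-3, 8, 6, 6]

Derivation:
After 'push -3': [-3]
After 'push 8': [-3, 8]
After 'push 1': [-3, 8, 1]
After 'if': [-3, 8]
After 'push 6': [-3, 8, 6]
After 'dup': [-3, 8, 6, 6]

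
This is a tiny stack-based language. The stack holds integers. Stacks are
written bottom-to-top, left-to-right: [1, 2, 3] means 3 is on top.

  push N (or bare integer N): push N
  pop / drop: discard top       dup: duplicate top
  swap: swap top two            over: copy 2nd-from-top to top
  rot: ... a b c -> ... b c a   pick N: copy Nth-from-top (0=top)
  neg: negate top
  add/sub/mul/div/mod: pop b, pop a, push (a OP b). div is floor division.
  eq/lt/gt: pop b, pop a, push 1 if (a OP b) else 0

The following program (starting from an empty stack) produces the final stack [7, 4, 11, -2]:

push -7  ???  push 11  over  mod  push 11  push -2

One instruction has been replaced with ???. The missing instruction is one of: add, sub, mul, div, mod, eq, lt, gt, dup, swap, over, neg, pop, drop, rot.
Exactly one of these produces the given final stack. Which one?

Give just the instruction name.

Answer: neg

Derivation:
Stack before ???: [-7]
Stack after ???:  [7]
The instruction that transforms [-7] -> [7] is: neg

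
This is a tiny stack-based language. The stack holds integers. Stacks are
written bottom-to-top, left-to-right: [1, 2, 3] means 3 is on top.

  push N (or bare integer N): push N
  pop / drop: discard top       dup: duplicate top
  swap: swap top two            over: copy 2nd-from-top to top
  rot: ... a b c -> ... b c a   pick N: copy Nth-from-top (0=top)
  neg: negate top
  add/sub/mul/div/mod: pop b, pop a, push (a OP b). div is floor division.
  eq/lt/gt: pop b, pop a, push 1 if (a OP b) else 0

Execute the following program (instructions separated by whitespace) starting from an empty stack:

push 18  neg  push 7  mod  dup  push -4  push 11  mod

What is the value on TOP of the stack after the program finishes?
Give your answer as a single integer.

After 'push 18': [18]
After 'neg': [-18]
After 'push 7': [-18, 7]
After 'mod': [3]
After 'dup': [3, 3]
After 'push -4': [3, 3, -4]
After 'push 11': [3, 3, -4, 11]
After 'mod': [3, 3, 7]

Answer: 7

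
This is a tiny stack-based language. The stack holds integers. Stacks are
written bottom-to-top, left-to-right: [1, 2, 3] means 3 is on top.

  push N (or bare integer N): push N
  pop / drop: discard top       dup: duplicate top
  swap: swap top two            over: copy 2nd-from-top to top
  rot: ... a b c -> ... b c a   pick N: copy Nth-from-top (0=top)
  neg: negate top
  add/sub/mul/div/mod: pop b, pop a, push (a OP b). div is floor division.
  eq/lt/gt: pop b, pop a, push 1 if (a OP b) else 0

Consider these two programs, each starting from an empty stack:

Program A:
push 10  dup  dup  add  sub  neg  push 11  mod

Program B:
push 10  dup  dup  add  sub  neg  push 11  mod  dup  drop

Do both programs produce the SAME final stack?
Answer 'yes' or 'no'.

Answer: yes

Derivation:
Program A trace:
  After 'push 10': [10]
  After 'dup': [10, 10]
  After 'dup': [10, 10, 10]
  After 'add': [10, 20]
  After 'sub': [-10]
  After 'neg': [10]
  After 'push 11': [10, 11]
  After 'mod': [10]
Program A final stack: [10]

Program B trace:
  After 'push 10': [10]
  After 'dup': [10, 10]
  After 'dup': [10, 10, 10]
  After 'add': [10, 20]
  After 'sub': [-10]
  After 'neg': [10]
  After 'push 11': [10, 11]
  After 'mod': [10]
  After 'dup': [10, 10]
  After 'drop': [10]
Program B final stack: [10]
Same: yes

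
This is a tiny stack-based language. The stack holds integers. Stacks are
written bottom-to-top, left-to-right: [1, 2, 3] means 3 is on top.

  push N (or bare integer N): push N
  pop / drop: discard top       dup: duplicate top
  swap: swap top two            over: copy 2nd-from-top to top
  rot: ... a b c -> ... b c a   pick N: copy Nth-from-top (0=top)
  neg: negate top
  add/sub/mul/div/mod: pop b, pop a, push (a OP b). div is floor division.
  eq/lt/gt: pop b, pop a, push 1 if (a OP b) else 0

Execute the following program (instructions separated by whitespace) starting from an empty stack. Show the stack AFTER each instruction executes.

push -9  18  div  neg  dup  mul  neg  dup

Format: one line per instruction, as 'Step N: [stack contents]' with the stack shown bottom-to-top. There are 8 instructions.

Step 1: [-9]
Step 2: [-9, 18]
Step 3: [-1]
Step 4: [1]
Step 5: [1, 1]
Step 6: [1]
Step 7: [-1]
Step 8: [-1, -1]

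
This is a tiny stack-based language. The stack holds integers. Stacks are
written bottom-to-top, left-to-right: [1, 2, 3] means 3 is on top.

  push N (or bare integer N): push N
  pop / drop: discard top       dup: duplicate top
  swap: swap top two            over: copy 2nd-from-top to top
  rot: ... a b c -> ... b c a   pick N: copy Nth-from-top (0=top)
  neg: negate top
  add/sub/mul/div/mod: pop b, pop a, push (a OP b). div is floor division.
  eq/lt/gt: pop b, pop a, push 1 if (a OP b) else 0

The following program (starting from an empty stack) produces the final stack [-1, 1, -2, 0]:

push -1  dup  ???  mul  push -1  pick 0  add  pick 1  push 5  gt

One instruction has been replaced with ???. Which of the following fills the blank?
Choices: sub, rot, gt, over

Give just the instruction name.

Answer: over

Derivation:
Stack before ???: [-1, -1]
Stack after ???:  [-1, -1, -1]
Checking each choice:
  sub: stack underflow (need 2, have 1)
  rot: stack underflow (need 3, have 2)
  gt: stack underflow (need 2, have 1)
  over: MATCH


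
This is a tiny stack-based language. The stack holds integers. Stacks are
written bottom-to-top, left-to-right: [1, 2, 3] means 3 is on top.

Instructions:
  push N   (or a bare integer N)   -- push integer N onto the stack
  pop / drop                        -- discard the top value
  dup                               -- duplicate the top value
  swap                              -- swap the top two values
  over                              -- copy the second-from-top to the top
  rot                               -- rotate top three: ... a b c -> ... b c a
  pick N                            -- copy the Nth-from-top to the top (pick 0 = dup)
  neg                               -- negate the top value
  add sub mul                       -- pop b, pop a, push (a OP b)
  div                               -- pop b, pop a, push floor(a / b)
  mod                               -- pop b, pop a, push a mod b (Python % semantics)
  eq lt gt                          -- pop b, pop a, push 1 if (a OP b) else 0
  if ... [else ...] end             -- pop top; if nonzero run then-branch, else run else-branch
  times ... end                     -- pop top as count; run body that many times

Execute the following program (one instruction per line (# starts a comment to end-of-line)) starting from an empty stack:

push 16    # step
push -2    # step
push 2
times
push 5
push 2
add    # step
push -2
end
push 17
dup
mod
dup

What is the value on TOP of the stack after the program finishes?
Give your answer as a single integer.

Answer: 0

Derivation:
After 'push 16': [16]
After 'push -2': [16, -2]
After 'push 2': [16, -2, 2]
After 'times': [16, -2]
After 'push 5': [16, -2, 5]
After 'push 2': [16, -2, 5, 2]
After 'add': [16, -2, 7]
After 'push -2': [16, -2, 7, -2]
After 'push 5': [16, -2, 7, -2, 5]
After 'push 2': [16, -2, 7, -2, 5, 2]
After 'add': [16, -2, 7, -2, 7]
After 'push -2': [16, -2, 7, -2, 7, -2]
After 'push 17': [16, -2, 7, -2, 7, -2, 17]
After 'dup': [16, -2, 7, -2, 7, -2, 17, 17]
After 'mod': [16, -2, 7, -2, 7, -2, 0]
After 'dup': [16, -2, 7, -2, 7, -2, 0, 0]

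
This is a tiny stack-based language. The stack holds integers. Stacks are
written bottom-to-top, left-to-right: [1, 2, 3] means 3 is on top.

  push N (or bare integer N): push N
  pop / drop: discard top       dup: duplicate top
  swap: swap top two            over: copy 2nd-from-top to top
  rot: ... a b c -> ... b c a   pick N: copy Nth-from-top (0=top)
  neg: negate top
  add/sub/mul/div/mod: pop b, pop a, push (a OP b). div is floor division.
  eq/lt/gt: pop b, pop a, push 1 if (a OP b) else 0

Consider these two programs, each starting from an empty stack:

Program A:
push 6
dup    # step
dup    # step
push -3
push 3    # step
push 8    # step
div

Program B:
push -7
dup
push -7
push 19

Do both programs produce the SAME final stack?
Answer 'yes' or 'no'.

Answer: no

Derivation:
Program A trace:
  After 'push 6': [6]
  After 'dup': [6, 6]
  After 'dup': [6, 6, 6]
  After 'push -3': [6, 6, 6, -3]
  After 'push 3': [6, 6, 6, -3, 3]
  After 'push 8': [6, 6, 6, -3, 3, 8]
  After 'div': [6, 6, 6, -3, 0]
Program A final stack: [6, 6, 6, -3, 0]

Program B trace:
  After 'push -7': [-7]
  After 'dup': [-7, -7]
  After 'push -7': [-7, -7, -7]
  After 'push 19': [-7, -7, -7, 19]
Program B final stack: [-7, -7, -7, 19]
Same: no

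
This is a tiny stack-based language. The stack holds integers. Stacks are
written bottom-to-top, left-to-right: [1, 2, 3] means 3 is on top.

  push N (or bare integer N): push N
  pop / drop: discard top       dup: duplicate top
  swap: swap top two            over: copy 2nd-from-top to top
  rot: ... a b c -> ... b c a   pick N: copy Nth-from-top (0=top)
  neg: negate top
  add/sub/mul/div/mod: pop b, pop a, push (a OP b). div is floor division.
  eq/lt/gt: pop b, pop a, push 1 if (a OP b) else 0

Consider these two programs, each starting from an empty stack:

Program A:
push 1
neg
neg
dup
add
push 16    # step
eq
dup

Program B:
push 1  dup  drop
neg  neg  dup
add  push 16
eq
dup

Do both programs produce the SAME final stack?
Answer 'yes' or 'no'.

Answer: yes

Derivation:
Program A trace:
  After 'push 1': [1]
  After 'neg': [-1]
  After 'neg': [1]
  After 'dup': [1, 1]
  After 'add': [2]
  After 'push 16': [2, 16]
  After 'eq': [0]
  After 'dup': [0, 0]
Program A final stack: [0, 0]

Program B trace:
  After 'push 1': [1]
  After 'dup': [1, 1]
  After 'drop': [1]
  After 'neg': [-1]
  After 'neg': [1]
  After 'dup': [1, 1]
  After 'add': [2]
  After 'push 16': [2, 16]
  After 'eq': [0]
  After 'dup': [0, 0]
Program B final stack: [0, 0]
Same: yes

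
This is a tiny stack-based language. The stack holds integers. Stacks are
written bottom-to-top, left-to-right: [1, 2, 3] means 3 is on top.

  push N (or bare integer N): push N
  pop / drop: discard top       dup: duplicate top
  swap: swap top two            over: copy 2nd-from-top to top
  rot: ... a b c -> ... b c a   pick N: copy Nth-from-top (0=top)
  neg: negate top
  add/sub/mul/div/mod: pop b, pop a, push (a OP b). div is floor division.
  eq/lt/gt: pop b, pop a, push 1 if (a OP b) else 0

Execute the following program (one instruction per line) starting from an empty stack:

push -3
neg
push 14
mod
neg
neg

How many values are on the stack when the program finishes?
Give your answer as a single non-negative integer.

Answer: 1

Derivation:
After 'push -3': stack = [-3] (depth 1)
After 'neg': stack = [3] (depth 1)
After 'push 14': stack = [3, 14] (depth 2)
After 'mod': stack = [3] (depth 1)
After 'neg': stack = [-3] (depth 1)
After 'neg': stack = [3] (depth 1)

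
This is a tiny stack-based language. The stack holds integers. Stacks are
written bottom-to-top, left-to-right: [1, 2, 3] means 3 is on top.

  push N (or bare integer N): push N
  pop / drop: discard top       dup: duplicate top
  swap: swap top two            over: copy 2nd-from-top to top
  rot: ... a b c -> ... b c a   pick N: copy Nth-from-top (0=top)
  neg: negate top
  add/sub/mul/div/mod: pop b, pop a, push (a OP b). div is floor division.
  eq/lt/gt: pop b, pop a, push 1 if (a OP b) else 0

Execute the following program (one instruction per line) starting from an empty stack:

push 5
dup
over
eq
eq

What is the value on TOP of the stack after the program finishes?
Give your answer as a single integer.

Answer: 0

Derivation:
After 'push 5': [5]
After 'dup': [5, 5]
After 'over': [5, 5, 5]
After 'eq': [5, 1]
After 'eq': [0]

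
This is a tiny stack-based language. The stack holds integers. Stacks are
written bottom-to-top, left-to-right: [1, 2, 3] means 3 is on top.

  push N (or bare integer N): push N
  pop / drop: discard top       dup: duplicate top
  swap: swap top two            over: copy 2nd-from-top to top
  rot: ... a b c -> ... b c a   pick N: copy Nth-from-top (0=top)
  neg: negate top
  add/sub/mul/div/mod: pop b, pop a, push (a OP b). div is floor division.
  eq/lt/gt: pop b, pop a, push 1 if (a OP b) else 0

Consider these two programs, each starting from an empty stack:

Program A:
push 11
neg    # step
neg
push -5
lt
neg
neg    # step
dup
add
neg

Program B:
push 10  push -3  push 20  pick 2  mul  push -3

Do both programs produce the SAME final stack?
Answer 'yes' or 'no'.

Program A trace:
  After 'push 11': [11]
  After 'neg': [-11]
  After 'neg': [11]
  After 'push -5': [11, -5]
  After 'lt': [0]
  After 'neg': [0]
  After 'neg': [0]
  After 'dup': [0, 0]
  After 'add': [0]
  After 'neg': [0]
Program A final stack: [0]

Program B trace:
  After 'push 10': [10]
  After 'push -3': [10, -3]
  After 'push 20': [10, -3, 20]
  After 'pick 2': [10, -3, 20, 10]
  After 'mul': [10, -3, 200]
  After 'push -3': [10, -3, 200, -3]
Program B final stack: [10, -3, 200, -3]
Same: no

Answer: no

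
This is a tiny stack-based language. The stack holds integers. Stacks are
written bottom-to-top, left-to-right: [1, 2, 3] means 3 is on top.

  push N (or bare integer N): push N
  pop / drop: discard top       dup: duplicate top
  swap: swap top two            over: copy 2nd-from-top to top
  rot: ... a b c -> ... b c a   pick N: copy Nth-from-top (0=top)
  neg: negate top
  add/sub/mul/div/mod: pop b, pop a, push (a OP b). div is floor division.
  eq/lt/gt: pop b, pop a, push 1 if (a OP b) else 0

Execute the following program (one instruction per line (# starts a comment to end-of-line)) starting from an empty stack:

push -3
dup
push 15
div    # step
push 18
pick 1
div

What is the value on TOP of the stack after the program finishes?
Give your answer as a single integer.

After 'push -3': [-3]
After 'dup': [-3, -3]
After 'push 15': [-3, -3, 15]
After 'div': [-3, -1]
After 'push 18': [-3, -1, 18]
After 'pick 1': [-3, -1, 18, -1]
After 'div': [-3, -1, -18]

Answer: -18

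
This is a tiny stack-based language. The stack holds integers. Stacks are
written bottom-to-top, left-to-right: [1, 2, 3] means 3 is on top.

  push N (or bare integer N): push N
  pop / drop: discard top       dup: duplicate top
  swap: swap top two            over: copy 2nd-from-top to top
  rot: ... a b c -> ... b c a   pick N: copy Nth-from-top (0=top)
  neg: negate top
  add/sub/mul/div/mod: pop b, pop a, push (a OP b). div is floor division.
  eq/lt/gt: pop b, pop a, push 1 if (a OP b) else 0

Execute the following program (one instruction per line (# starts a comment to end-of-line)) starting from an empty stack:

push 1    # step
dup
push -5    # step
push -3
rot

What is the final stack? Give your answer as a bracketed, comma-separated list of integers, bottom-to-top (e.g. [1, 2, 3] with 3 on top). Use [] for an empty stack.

Answer: [1, -5, -3, 1]

Derivation:
After 'push 1': [1]
After 'dup': [1, 1]
After 'push -5': [1, 1, -5]
After 'push -3': [1, 1, -5, -3]
After 'rot': [1, -5, -3, 1]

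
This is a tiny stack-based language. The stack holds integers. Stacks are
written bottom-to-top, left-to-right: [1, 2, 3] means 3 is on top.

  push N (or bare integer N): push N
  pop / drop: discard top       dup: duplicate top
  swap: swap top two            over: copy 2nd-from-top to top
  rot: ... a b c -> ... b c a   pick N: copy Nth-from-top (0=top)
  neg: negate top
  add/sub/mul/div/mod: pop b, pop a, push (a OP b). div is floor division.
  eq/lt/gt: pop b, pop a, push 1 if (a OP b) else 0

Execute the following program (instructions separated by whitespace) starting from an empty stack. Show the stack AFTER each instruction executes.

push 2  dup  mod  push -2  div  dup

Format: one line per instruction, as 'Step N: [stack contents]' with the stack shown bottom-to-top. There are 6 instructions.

Step 1: [2]
Step 2: [2, 2]
Step 3: [0]
Step 4: [0, -2]
Step 5: [0]
Step 6: [0, 0]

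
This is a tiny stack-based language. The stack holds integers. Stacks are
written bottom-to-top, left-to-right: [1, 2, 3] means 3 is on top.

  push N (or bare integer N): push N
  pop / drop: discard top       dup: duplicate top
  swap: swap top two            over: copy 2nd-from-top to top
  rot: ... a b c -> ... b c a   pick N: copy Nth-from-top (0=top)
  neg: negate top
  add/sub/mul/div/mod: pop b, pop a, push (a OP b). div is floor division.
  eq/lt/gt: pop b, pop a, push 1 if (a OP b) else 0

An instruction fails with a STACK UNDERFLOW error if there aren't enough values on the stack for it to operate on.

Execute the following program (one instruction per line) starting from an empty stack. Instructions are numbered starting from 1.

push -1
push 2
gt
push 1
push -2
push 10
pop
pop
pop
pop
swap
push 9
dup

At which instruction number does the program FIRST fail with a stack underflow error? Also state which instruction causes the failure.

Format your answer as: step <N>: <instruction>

Answer: step 11: swap

Derivation:
Step 1 ('push -1'): stack = [-1], depth = 1
Step 2 ('push 2'): stack = [-1, 2], depth = 2
Step 3 ('gt'): stack = [0], depth = 1
Step 4 ('push 1'): stack = [0, 1], depth = 2
Step 5 ('push -2'): stack = [0, 1, -2], depth = 3
Step 6 ('push 10'): stack = [0, 1, -2, 10], depth = 4
Step 7 ('pop'): stack = [0, 1, -2], depth = 3
Step 8 ('pop'): stack = [0, 1], depth = 2
Step 9 ('pop'): stack = [0], depth = 1
Step 10 ('pop'): stack = [], depth = 0
Step 11 ('swap'): needs 2 value(s) but depth is 0 — STACK UNDERFLOW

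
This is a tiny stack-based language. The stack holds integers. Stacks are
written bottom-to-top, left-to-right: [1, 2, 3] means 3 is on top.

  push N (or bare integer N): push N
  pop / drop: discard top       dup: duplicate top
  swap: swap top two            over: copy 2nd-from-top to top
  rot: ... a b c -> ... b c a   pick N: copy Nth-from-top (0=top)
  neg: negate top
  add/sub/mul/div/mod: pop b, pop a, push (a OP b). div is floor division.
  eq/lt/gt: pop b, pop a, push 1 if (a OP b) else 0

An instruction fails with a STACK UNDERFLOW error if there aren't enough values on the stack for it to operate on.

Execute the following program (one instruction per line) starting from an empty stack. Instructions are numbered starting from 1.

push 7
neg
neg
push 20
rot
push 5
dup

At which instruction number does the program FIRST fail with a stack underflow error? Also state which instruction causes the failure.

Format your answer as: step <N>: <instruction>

Step 1 ('push 7'): stack = [7], depth = 1
Step 2 ('neg'): stack = [-7], depth = 1
Step 3 ('neg'): stack = [7], depth = 1
Step 4 ('push 20'): stack = [7, 20], depth = 2
Step 5 ('rot'): needs 3 value(s) but depth is 2 — STACK UNDERFLOW

Answer: step 5: rot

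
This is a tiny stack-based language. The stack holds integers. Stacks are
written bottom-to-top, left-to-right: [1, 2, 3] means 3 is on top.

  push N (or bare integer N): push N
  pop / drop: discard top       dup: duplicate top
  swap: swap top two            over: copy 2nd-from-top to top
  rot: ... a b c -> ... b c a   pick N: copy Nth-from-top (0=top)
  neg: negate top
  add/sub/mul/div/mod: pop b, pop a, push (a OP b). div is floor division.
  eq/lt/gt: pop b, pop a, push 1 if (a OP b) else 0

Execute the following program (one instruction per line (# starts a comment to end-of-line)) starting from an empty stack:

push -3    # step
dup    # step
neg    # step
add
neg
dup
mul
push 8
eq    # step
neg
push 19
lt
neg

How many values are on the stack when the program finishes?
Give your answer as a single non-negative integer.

Answer: 1

Derivation:
After 'push -3': stack = [-3] (depth 1)
After 'dup': stack = [-3, -3] (depth 2)
After 'neg': stack = [-3, 3] (depth 2)
After 'add': stack = [0] (depth 1)
After 'neg': stack = [0] (depth 1)
After 'dup': stack = [0, 0] (depth 2)
After 'mul': stack = [0] (depth 1)
After 'push 8': stack = [0, 8] (depth 2)
After 'eq': stack = [0] (depth 1)
After 'neg': stack = [0] (depth 1)
After 'push 19': stack = [0, 19] (depth 2)
After 'lt': stack = [1] (depth 1)
After 'neg': stack = [-1] (depth 1)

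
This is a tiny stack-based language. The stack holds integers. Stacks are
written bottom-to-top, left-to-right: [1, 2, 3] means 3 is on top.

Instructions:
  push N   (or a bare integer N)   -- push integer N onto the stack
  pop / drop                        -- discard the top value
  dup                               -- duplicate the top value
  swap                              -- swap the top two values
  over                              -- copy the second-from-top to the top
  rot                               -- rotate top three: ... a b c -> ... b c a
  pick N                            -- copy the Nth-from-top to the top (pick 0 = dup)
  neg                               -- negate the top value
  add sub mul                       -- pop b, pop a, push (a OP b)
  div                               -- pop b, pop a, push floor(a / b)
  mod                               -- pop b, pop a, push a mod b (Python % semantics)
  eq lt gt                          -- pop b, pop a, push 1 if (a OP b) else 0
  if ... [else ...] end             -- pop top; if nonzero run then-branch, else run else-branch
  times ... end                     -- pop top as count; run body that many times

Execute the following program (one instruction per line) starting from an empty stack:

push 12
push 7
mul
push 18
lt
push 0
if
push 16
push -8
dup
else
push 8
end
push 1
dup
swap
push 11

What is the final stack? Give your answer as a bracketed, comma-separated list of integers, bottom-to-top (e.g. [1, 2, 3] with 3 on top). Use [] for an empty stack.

Answer: [0, 8, 1, 1, 11]

Derivation:
After 'push 12': [12]
After 'push 7': [12, 7]
After 'mul': [84]
After 'push 18': [84, 18]
After 'lt': [0]
After 'push 0': [0, 0]
After 'if': [0]
After 'push 8': [0, 8]
After 'push 1': [0, 8, 1]
After 'dup': [0, 8, 1, 1]
After 'swap': [0, 8, 1, 1]
After 'push 11': [0, 8, 1, 1, 11]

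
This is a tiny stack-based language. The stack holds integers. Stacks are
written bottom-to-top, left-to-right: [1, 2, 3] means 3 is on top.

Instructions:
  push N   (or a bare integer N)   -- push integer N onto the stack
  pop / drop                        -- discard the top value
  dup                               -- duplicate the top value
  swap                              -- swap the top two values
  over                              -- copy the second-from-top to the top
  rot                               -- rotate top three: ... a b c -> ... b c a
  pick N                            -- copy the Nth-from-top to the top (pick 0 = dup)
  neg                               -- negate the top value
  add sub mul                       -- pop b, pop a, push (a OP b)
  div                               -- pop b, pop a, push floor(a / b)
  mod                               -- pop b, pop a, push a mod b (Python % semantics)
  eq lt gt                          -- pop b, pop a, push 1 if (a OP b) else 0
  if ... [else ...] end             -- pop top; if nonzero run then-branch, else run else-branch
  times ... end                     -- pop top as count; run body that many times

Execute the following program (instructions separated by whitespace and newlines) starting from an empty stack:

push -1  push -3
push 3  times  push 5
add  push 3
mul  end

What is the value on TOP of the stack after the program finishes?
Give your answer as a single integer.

Answer: 114

Derivation:
After 'push -1': [-1]
After 'push -3': [-1, -3]
After 'push 3': [-1, -3, 3]
After 'times': [-1, -3]
After 'push 5': [-1, -3, 5]
After 'add': [-1, 2]
After 'push 3': [-1, 2, 3]
After 'mul': [-1, 6]
After 'push 5': [-1, 6, 5]
After 'add': [-1, 11]
After 'push 3': [-1, 11, 3]
After 'mul': [-1, 33]
After 'push 5': [-1, 33, 5]
After 'add': [-1, 38]
After 'push 3': [-1, 38, 3]
After 'mul': [-1, 114]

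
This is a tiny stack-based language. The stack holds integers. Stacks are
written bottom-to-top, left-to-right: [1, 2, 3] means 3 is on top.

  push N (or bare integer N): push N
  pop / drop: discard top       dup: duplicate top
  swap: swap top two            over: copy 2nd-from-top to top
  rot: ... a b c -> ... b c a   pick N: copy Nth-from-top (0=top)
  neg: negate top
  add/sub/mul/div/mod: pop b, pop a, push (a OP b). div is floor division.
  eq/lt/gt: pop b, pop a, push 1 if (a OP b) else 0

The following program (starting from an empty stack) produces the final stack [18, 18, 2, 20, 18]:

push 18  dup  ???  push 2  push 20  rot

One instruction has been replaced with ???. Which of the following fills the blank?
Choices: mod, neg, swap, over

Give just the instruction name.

Answer: over

Derivation:
Stack before ???: [18, 18]
Stack after ???:  [18, 18, 18]
Checking each choice:
  mod: produces [2, 20, 0]
  neg: produces [18, 2, 20, -18]
  swap: produces [18, 2, 20, 18]
  over: MATCH


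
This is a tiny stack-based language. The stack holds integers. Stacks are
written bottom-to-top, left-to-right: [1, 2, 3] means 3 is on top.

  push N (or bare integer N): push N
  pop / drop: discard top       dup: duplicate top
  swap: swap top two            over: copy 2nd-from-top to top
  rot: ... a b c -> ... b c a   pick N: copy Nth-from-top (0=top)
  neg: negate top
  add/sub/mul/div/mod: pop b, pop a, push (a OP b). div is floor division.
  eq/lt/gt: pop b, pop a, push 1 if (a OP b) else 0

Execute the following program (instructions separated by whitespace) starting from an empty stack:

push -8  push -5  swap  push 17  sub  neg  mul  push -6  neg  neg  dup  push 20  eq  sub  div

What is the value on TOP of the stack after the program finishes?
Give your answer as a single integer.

Answer: 20

Derivation:
After 'push -8': [-8]
After 'push -5': [-8, -5]
After 'swap': [-5, -8]
After 'push 17': [-5, -8, 17]
After 'sub': [-5, -25]
After 'neg': [-5, 25]
After 'mul': [-125]
After 'push -6': [-125, -6]
After 'neg': [-125, 6]
After 'neg': [-125, -6]
After 'dup': [-125, -6, -6]
After 'push 20': [-125, -6, -6, 20]
After 'eq': [-125, -6, 0]
After 'sub': [-125, -6]
After 'div': [20]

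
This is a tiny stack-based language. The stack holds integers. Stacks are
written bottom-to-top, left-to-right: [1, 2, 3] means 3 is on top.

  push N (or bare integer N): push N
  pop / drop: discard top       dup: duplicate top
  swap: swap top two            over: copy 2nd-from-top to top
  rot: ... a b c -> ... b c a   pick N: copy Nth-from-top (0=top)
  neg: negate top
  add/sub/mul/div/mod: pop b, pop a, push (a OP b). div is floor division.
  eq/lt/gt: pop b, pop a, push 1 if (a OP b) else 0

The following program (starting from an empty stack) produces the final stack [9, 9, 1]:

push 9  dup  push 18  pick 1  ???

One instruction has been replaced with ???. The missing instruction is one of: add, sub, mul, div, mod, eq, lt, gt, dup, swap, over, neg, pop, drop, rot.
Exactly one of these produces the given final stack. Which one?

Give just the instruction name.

Answer: gt

Derivation:
Stack before ???: [9, 9, 18, 9]
Stack after ???:  [9, 9, 1]
The instruction that transforms [9, 9, 18, 9] -> [9, 9, 1] is: gt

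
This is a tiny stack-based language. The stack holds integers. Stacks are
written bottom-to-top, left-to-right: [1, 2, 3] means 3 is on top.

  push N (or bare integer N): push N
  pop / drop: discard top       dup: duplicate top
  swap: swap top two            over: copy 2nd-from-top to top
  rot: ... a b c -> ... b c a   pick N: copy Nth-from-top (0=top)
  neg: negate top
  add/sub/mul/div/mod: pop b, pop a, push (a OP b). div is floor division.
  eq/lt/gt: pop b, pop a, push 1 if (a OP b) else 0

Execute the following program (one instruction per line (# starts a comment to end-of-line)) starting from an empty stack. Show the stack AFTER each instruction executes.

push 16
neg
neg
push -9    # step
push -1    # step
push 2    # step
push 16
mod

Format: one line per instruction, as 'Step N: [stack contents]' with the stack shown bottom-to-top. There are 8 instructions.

Step 1: [16]
Step 2: [-16]
Step 3: [16]
Step 4: [16, -9]
Step 5: [16, -9, -1]
Step 6: [16, -9, -1, 2]
Step 7: [16, -9, -1, 2, 16]
Step 8: [16, -9, -1, 2]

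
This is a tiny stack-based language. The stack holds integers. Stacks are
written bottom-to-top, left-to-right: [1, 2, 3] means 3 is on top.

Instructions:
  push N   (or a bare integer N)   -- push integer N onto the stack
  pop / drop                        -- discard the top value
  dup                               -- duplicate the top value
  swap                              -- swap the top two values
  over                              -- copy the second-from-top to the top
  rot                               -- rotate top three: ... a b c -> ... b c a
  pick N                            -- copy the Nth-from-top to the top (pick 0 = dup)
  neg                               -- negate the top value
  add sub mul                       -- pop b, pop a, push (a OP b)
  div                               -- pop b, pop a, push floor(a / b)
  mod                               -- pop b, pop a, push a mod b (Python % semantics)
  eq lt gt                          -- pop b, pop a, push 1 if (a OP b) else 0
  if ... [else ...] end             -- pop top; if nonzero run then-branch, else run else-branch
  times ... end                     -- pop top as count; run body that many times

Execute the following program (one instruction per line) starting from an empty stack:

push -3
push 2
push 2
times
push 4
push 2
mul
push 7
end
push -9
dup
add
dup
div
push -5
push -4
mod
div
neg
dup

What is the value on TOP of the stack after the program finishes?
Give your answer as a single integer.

After 'push -3': [-3]
After 'push 2': [-3, 2]
After 'push 2': [-3, 2, 2]
After 'times': [-3, 2]
After 'push 4': [-3, 2, 4]
After 'push 2': [-3, 2, 4, 2]
After 'mul': [-3, 2, 8]
After 'push 7': [-3, 2, 8, 7]
After 'push 4': [-3, 2, 8, 7, 4]
After 'push 2': [-3, 2, 8, 7, 4, 2]
  ...
After 'dup': [-3, 2, 8, 7, 8, 7, -9, -9]
After 'add': [-3, 2, 8, 7, 8, 7, -18]
After 'dup': [-3, 2, 8, 7, 8, 7, -18, -18]
After 'div': [-3, 2, 8, 7, 8, 7, 1]
After 'push -5': [-3, 2, 8, 7, 8, 7, 1, -5]
After 'push -4': [-3, 2, 8, 7, 8, 7, 1, -5, -4]
After 'mod': [-3, 2, 8, 7, 8, 7, 1, -1]
After 'div': [-3, 2, 8, 7, 8, 7, -1]
After 'neg': [-3, 2, 8, 7, 8, 7, 1]
After 'dup': [-3, 2, 8, 7, 8, 7, 1, 1]

Answer: 1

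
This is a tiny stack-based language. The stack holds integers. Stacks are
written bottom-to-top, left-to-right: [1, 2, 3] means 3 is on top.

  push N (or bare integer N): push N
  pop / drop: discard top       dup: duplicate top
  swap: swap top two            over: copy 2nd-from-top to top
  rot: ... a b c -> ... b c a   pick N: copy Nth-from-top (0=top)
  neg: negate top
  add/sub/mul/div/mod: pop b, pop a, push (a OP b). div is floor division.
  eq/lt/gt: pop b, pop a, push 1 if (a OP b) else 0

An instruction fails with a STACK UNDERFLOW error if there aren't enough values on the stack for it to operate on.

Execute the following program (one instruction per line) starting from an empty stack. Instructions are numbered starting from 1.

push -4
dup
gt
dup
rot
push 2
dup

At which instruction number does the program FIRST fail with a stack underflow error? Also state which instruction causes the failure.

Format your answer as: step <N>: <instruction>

Step 1 ('push -4'): stack = [-4], depth = 1
Step 2 ('dup'): stack = [-4, -4], depth = 2
Step 3 ('gt'): stack = [0], depth = 1
Step 4 ('dup'): stack = [0, 0], depth = 2
Step 5 ('rot'): needs 3 value(s) but depth is 2 — STACK UNDERFLOW

Answer: step 5: rot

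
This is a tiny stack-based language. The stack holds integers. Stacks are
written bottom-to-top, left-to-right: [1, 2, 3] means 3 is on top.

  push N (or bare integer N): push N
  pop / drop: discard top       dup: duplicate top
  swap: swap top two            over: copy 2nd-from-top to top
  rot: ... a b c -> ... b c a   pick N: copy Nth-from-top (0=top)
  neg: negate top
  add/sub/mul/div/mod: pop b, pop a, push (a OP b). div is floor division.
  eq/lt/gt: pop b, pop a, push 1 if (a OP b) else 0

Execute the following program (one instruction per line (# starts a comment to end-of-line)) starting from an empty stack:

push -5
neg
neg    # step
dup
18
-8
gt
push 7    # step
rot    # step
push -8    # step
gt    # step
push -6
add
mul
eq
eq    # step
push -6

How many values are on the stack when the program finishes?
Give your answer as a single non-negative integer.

After 'push -5': stack = [-5] (depth 1)
After 'neg': stack = [5] (depth 1)
After 'neg': stack = [-5] (depth 1)
After 'dup': stack = [-5, -5] (depth 2)
After 'push 18': stack = [-5, -5, 18] (depth 3)
After 'push -8': stack = [-5, -5, 18, -8] (depth 4)
After 'gt': stack = [-5, -5, 1] (depth 3)
After 'push 7': stack = [-5, -5, 1, 7] (depth 4)
After 'rot': stack = [-5, 1, 7, -5] (depth 4)
After 'push -8': stack = [-5, 1, 7, -5, -8] (depth 5)
After 'gt': stack = [-5, 1, 7, 1] (depth 4)
After 'push -6': stack = [-5, 1, 7, 1, -6] (depth 5)
After 'add': stack = [-5, 1, 7, -5] (depth 4)
After 'mul': stack = [-5, 1, -35] (depth 3)
After 'eq': stack = [-5, 0] (depth 2)
After 'eq': stack = [0] (depth 1)
After 'push -6': stack = [0, -6] (depth 2)

Answer: 2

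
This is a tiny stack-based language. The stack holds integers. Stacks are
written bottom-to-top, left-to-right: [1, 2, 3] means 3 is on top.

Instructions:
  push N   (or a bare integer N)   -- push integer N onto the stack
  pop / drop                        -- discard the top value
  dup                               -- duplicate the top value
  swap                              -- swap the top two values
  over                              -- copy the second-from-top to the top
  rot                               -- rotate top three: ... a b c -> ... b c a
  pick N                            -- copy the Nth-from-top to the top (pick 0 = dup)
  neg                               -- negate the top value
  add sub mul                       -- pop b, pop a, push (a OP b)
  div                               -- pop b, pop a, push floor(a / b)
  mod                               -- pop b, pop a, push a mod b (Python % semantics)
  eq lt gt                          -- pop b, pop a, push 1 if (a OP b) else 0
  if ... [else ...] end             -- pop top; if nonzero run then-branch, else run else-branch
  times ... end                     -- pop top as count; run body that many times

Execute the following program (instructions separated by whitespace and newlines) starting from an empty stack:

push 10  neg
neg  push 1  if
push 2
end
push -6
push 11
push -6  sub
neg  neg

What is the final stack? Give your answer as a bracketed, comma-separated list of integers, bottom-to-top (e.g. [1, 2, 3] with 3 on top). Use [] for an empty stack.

Answer: [10, 2, -6, 17]

Derivation:
After 'push 10': [10]
After 'neg': [-10]
After 'neg': [10]
After 'push 1': [10, 1]
After 'if': [10]
After 'push 2': [10, 2]
After 'push -6': [10, 2, -6]
After 'push 11': [10, 2, -6, 11]
After 'push -6': [10, 2, -6, 11, -6]
After 'sub': [10, 2, -6, 17]
After 'neg': [10, 2, -6, -17]
After 'neg': [10, 2, -6, 17]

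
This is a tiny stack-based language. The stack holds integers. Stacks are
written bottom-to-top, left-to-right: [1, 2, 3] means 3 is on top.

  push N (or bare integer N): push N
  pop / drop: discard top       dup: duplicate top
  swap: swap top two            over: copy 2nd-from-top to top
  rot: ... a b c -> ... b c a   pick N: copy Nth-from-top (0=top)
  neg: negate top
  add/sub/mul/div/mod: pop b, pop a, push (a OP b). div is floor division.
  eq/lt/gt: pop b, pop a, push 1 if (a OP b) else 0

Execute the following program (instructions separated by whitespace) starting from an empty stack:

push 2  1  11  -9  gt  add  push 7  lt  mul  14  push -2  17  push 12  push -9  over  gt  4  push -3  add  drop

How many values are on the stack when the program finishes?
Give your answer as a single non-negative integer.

After 'push 2': stack = [2] (depth 1)
After 'push 1': stack = [2, 1] (depth 2)
After 'push 11': stack = [2, 1, 11] (depth 3)
After 'push -9': stack = [2, 1, 11, -9] (depth 4)
After 'gt': stack = [2, 1, 1] (depth 3)
After 'add': stack = [2, 2] (depth 2)
After 'push 7': stack = [2, 2, 7] (depth 3)
After 'lt': stack = [2, 1] (depth 2)
After 'mul': stack = [2] (depth 1)
After 'push 14': stack = [2, 14] (depth 2)
After 'push -2': stack = [2, 14, -2] (depth 3)
After 'push 17': stack = [2, 14, -2, 17] (depth 4)
After 'push 12': stack = [2, 14, -2, 17, 12] (depth 5)
After 'push -9': stack = [2, 14, -2, 17, 12, -9] (depth 6)
After 'over': stack = [2, 14, -2, 17, 12, -9, 12] (depth 7)
After 'gt': stack = [2, 14, -2, 17, 12, 0] (depth 6)
After 'push 4': stack = [2, 14, -2, 17, 12, 0, 4] (depth 7)
After 'push -3': stack = [2, 14, -2, 17, 12, 0, 4, -3] (depth 8)
After 'add': stack = [2, 14, -2, 17, 12, 0, 1] (depth 7)
After 'drop': stack = [2, 14, -2, 17, 12, 0] (depth 6)

Answer: 6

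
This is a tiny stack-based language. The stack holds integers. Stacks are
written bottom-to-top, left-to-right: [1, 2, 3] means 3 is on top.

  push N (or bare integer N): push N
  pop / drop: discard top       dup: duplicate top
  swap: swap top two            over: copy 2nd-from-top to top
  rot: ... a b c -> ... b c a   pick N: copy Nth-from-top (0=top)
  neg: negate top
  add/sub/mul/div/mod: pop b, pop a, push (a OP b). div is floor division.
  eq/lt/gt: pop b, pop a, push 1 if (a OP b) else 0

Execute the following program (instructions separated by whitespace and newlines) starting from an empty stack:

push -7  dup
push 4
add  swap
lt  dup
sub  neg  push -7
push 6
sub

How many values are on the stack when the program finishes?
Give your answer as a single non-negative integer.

Answer: 2

Derivation:
After 'push -7': stack = [-7] (depth 1)
After 'dup': stack = [-7, -7] (depth 2)
After 'push 4': stack = [-7, -7, 4] (depth 3)
After 'add': stack = [-7, -3] (depth 2)
After 'swap': stack = [-3, -7] (depth 2)
After 'lt': stack = [0] (depth 1)
After 'dup': stack = [0, 0] (depth 2)
After 'sub': stack = [0] (depth 1)
After 'neg': stack = [0] (depth 1)
After 'push -7': stack = [0, -7] (depth 2)
After 'push 6': stack = [0, -7, 6] (depth 3)
After 'sub': stack = [0, -13] (depth 2)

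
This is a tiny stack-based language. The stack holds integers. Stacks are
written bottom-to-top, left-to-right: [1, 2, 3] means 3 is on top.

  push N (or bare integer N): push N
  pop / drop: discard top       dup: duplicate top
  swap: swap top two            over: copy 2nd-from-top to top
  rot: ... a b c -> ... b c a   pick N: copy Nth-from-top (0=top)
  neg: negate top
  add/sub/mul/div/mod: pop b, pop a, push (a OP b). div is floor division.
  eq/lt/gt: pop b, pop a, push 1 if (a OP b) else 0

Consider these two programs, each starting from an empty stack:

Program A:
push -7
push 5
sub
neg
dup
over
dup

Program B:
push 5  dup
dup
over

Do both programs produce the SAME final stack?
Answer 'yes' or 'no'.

Program A trace:
  After 'push -7': [-7]
  After 'push 5': [-7, 5]
  After 'sub': [-12]
  After 'neg': [12]
  After 'dup': [12, 12]
  After 'over': [12, 12, 12]
  After 'dup': [12, 12, 12, 12]
Program A final stack: [12, 12, 12, 12]

Program B trace:
  After 'push 5': [5]
  After 'dup': [5, 5]
  After 'dup': [5, 5, 5]
  After 'over': [5, 5, 5, 5]
Program B final stack: [5, 5, 5, 5]
Same: no

Answer: no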